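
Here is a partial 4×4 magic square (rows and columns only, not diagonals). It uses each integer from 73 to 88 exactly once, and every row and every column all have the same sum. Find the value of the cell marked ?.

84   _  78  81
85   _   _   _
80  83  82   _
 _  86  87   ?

The entries are 73 through 88, which sum to 1288, so each line sums to 1288/4 = 322.
Row 1 must total 322; the given cells sum to 243, so (1,2) = 79.
Using row 3: 80 + 83 + 82 + ? → (3,4) = 322 − 245 = 77.
Column 1 needs 322; the known cells sum to 249, so (4,1) = 73.
Column 2 must total 322; the given cells sum to 248, so (2,2) = 74.
Column 3: 78 + 82 + 87 + ? = 322, so (2,3) = 75.
Row 2 must total 322; the given cells sum to 234, so (2,4) = 88.
Row 4 needs 322; the known cells sum to 246, so (4,4) = 76.

76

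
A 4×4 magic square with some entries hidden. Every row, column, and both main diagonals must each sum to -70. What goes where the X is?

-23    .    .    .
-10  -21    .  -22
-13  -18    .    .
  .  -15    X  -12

Row 2 must total -70; the given cells sum to -53, so (2,3) = -17.
From column 1, -70 − (-23 + (-10) + (-13)) gives (4,1) = -24.
Using column 2: -21 + (-18) + (-15) + ? → (1,2) = -70 − (-54) = -16.
Using main diagonal: -23 + (-21) + (-12) + ? → (3,3) = -70 − (-56) = -14.
Anti-diagonal must total -70; the given cells sum to -59, so (1,4) = -11.
Row 1 needs -70; the known cells sum to -50, so (1,3) = -20.
Row 3 must total -70; the given cells sum to -45, so (3,4) = -25.
Row 4 needs -70; the known cells sum to -51, so (4,3) = -19.

-19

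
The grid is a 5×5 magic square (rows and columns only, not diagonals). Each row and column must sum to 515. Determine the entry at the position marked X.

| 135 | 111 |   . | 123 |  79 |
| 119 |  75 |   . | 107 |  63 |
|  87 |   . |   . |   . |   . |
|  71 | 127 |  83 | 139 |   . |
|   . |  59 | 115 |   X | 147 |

91

Row 1 needs 515; the known cells sum to 448, so (1,3) = 67.
From row 2, 515 − (119 + 75 + 107 + 63) gives (2,3) = 151.
From row 4, 515 − (71 + 127 + 83 + 139) gives (4,5) = 95.
The remaining cell in column 1 is (5,1) = 515 − 412 = 103.
The remaining cell in column 2 is (3,2) = 515 − 372 = 143.
Column 3: 67 + 151 + 83 + 115 + ? = 515, so (3,3) = 99.
Column 5: 79 + 63 + 95 + 147 + ? = 515, so (3,5) = 131.
The remaining cell in row 3 is (3,4) = 515 − 460 = 55.
Row 5: 103 + 59 + 115 + 147 + ? = 515, so (5,4) = 91.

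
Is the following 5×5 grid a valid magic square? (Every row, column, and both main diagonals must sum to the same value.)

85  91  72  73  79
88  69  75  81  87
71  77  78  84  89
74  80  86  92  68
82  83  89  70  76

No — row 4 sums to 400 but column 5 sums to 399.

Row 1: 85 + 91 + 72 + 73 + 79 = 400.
Row 2: 88 + 69 + 75 + 81 + 87 = 400.
Row 3: 71 + 77 + 78 + 84 + 89 = 399.
Row 4: 74 + 80 + 86 + 92 + 68 = 400.
Row 5: 82 + 83 + 89 + 70 + 76 = 400.
Column 1: 85 + 88 + 71 + 74 + 82 = 400.
Column 2: 91 + 69 + 77 + 80 + 83 = 400.
Column 3: 72 + 75 + 78 + 86 + 89 = 400.
Column 4: 73 + 81 + 84 + 92 + 70 = 400.
Column 5: 79 + 87 + 89 + 68 + 76 = 399.
Main diagonal: 85 + 69 + 78 + 92 + 76 = 400.
Anti-diagonal: 79 + 81 + 78 + 80 + 82 = 400.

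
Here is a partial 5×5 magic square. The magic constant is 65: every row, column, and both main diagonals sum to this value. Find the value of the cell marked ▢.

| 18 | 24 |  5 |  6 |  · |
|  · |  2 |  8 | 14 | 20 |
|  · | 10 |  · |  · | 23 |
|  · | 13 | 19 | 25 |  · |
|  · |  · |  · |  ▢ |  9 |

3

From row 1, 65 − (18 + 24 + 5 + 6) gives (1,5) = 12.
Row 2 needs 65; the known cells sum to 44, so (2,1) = 21.
Column 2 needs 65; the known cells sum to 49, so (5,2) = 16.
Using column 5: 12 + 20 + 23 + 9 + ? → (4,5) = 65 − 64 = 1.
Main diagonal must total 65; the given cells sum to 54, so (3,3) = 11.
Using anti-diagonal: 12 + 14 + 11 + 13 + ? → (5,1) = 65 − 50 = 15.
Row 4: 13 + 19 + 25 + 1 + ? = 65, so (4,1) = 7.
Column 1 needs 65; the known cells sum to 61, so (3,1) = 4.
Using column 3: 5 + 8 + 11 + 19 + ? → (5,3) = 65 − 43 = 22.
Using row 3: 4 + 10 + 11 + 23 + ? → (3,4) = 65 − 48 = 17.
Row 5: 15 + 16 + 22 + 9 + ? = 65, so (5,4) = 3.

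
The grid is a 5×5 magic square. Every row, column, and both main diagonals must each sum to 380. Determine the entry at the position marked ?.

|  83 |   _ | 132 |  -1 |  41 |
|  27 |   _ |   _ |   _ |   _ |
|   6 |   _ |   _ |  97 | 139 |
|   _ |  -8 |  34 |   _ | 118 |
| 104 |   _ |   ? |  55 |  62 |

13

Row 1 needs 380; the known cells sum to 255, so (1,2) = 125.
Column 1 needs 380; the known cells sum to 220, so (4,1) = 160.
Column 5 needs 380; the known cells sum to 360, so (2,5) = 20.
Using row 4: 160 + (-8) + 34 + 118 + ? → (4,4) = 380 − 304 = 76.
From column 4, 380 − (-1 + 97 + 76 + 55) gives (2,4) = 153.
The remaining cell in anti-diagonal is (3,3) = 380 − 290 = 90.
The remaining cell in row 3 is (3,2) = 380 − 332 = 48.
Main diagonal: 83 + 90 + 76 + 62 + ? = 380, so (2,2) = 69.
Row 2 must total 380; the given cells sum to 269, so (2,3) = 111.
Column 2: 125 + 69 + 48 + (-8) + ? = 380, so (5,2) = 146.
Column 3: 132 + 111 + 90 + 34 + ? = 380, so (5,3) = 13.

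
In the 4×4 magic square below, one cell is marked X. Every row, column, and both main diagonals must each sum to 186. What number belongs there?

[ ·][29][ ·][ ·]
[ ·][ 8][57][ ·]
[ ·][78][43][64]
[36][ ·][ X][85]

Row 3: 78 + 43 + 64 + ? = 186, so (3,1) = 1.
Column 2 must total 186; the given cells sum to 115, so (4,2) = 71.
The remaining cell in main diagonal is (1,1) = 186 − 136 = 50.
From anti-diagonal, 186 − (57 + 78 + 36) gives (1,4) = 15.
Row 1: 50 + 29 + 15 + ? = 186, so (1,3) = 92.
From row 4, 186 − (36 + 71 + 85) gives (4,3) = -6.

-6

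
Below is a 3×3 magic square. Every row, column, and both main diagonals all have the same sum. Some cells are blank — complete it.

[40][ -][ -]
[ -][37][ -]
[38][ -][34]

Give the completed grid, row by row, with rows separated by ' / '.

40 35 36 / 33 37 41 / 38 39 34

Main diagonal is already complete: 40 + 37 + 34 = 111, so that is the magic constant.
The remaining cell in row 3 is (3,2) = 111 − 72 = 39.
From column 1, 111 − (40 + 38) gives (2,1) = 33.
Column 2: 37 + 39 + ? = 111, so (1,2) = 35.
From anti-diagonal, 111 − (37 + 38) gives (1,3) = 36.
From row 2, 111 − (33 + 37) gives (2,3) = 41.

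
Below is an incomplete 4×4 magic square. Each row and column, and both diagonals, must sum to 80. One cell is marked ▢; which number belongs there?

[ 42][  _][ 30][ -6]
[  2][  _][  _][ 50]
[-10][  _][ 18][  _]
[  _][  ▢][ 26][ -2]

10

Row 1 needs 80; the known cells sum to 66, so (1,2) = 14.
Using column 1: 42 + 2 + (-10) + ? → (4,1) = 80 − 34 = 46.
Column 3 needs 80; the known cells sum to 74, so (2,3) = 6.
From column 4, 80 − (-6 + 50 + (-2)) gives (3,4) = 38.
From main diagonal, 80 − (42 + 18 + (-2)) gives (2,2) = 22.
Anti-diagonal: -6 + 6 + 46 + ? = 80, so (3,2) = 34.
Row 4 needs 80; the known cells sum to 70, so (4,2) = 10.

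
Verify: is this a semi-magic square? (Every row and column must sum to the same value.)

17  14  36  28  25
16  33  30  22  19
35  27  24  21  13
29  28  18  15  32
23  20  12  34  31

Row 1: 17 + 14 + 36 + 28 + 25 = 120.
Row 2: 16 + 33 + 30 + 22 + 19 = 120.
Row 3: 35 + 27 + 24 + 21 + 13 = 120.
Row 4: 29 + 28 + 18 + 15 + 32 = 122.
Row 5: 23 + 20 + 12 + 34 + 31 = 120.
Column 1: 17 + 16 + 35 + 29 + 23 = 120.
Column 2: 14 + 33 + 27 + 28 + 20 = 122.
Column 3: 36 + 30 + 24 + 18 + 12 = 120.
Column 4: 28 + 22 + 21 + 15 + 34 = 120.
Column 5: 25 + 19 + 13 + 32 + 31 = 120.

No — column 2 sums to 122 but row 3 sums to 120.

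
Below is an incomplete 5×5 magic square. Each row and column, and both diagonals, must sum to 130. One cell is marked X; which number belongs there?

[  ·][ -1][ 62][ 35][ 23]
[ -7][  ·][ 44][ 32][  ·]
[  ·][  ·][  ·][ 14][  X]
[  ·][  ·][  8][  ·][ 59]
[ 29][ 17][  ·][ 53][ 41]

2

From row 1, 130 − (-1 + 62 + 35 + 23) gives (1,1) = 11.
From row 5, 130 − (29 + 17 + 53 + 41) gives (5,3) = -10.
Using column 3: 62 + 44 + 8 + (-10) + ? → (3,3) = 130 − 104 = 26.
Column 4 must total 130; the given cells sum to 134, so (4,4) = -4.
The remaining cell in main diagonal is (2,2) = 130 − 74 = 56.
The remaining cell in anti-diagonal is (4,2) = 130 − 110 = 20.
Using row 2: -7 + 56 + 44 + 32 + ? → (2,5) = 130 − 125 = 5.
Using row 4: 20 + 8 + (-4) + 59 + ? → (4,1) = 130 − 83 = 47.
Column 1 must total 130; the given cells sum to 80, so (3,1) = 50.
Column 2 needs 130; the known cells sum to 92, so (3,2) = 38.
Column 5: 23 + 5 + 59 + 41 + ? = 130, so (3,5) = 2.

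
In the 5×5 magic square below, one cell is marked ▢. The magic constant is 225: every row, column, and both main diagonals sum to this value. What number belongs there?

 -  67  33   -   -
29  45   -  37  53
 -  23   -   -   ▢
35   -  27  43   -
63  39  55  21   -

31

From row 2, 225 − (29 + 45 + 37 + 53) gives (2,3) = 61.
The remaining cell in row 5 is (5,5) = 225 − 178 = 47.
Column 2: 67 + 45 + 23 + 39 + ? = 225, so (4,2) = 51.
Using column 3: 33 + 61 + 27 + 55 + ? → (3,3) = 225 − 176 = 49.
From main diagonal, 225 − (45 + 49 + 43 + 47) gives (1,1) = 41.
Anti-diagonal needs 225; the known cells sum to 200, so (1,5) = 25.
Row 1: 41 + 67 + 33 + 25 + ? = 225, so (1,4) = 59.
Using row 4: 35 + 51 + 27 + 43 + ? → (4,5) = 225 − 156 = 69.
Column 1 needs 225; the known cells sum to 168, so (3,1) = 57.
Column 4 must total 225; the given cells sum to 160, so (3,4) = 65.
Column 5 must total 225; the given cells sum to 194, so (3,5) = 31.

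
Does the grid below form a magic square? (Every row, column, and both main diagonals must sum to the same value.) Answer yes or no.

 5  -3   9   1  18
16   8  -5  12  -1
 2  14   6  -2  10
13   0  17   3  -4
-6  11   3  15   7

No — column 3 sums to 30 but row 4 sums to 29.

Row 1: 5 + (-3) + 9 + 1 + 18 = 30.
Row 2: 16 + 8 + (-5) + 12 + (-1) = 30.
Row 3: 2 + 14 + 6 + (-2) + 10 = 30.
Row 4: 13 + 0 + 17 + 3 + (-4) = 29.
Row 5: -6 + 11 + 3 + 15 + 7 = 30.
Column 1: 5 + 16 + 2 + 13 + (-6) = 30.
Column 2: -3 + 8 + 14 + 0 + 11 = 30.
Column 3: 9 + (-5) + 6 + 17 + 3 = 30.
Column 4: 1 + 12 + (-2) + 3 + 15 = 29.
Column 5: 18 + (-1) + 10 + (-4) + 7 = 30.
Main diagonal: 5 + 8 + 6 + 3 + 7 = 29.
Anti-diagonal: 18 + 12 + 6 + 0 + (-6) = 30.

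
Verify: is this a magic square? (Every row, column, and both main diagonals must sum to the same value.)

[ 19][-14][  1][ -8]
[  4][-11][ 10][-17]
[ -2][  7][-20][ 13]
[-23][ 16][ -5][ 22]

Row 1: 19 + (-14) + 1 + (-8) = -2.
Row 2: 4 + (-11) + 10 + (-17) = -14.
Row 3: -2 + 7 + (-20) + 13 = -2.
Row 4: -23 + 16 + (-5) + 22 = 10.
Column 1: 19 + 4 + (-2) + (-23) = -2.
Column 2: -14 + (-11) + 7 + 16 = -2.
Column 3: 1 + 10 + (-20) + (-5) = -14.
Column 4: -8 + (-17) + 13 + 22 = 10.
Main diagonal: 19 + (-11) + (-20) + 22 = 10.
Anti-diagonal: -8 + 10 + 7 + (-23) = -14.

No — main diagonal sums to 10 but column 1 sums to -2.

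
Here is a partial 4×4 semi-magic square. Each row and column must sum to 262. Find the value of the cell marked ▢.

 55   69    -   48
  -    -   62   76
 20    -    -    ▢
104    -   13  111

27

Row 1 needs 262; the known cells sum to 172, so (1,3) = 90.
Row 4: 104 + 13 + 111 + ? = 262, so (4,2) = 34.
Using column 1: 55 + 20 + 104 + ? → (2,1) = 262 − 179 = 83.
Column 3: 90 + 62 + 13 + ? = 262, so (3,3) = 97.
Column 4 must total 262; the given cells sum to 235, so (3,4) = 27.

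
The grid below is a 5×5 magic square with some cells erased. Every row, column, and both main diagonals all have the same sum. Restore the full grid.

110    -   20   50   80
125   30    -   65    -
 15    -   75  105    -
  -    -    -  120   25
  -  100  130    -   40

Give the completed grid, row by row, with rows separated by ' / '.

110 115 20 50 80 / 125 30 60 65 95 / 15 45 75 105 135 / 55 85 90 120 25 / 70 100 130 35 40

Main diagonal is already complete: 110 + 30 + 75 + 120 + 40 = 375, so that is the magic constant.
From row 1, 375 − (110 + 20 + 50 + 80) gives (1,2) = 115.
The remaining cell in column 4 is (5,4) = 375 − 340 = 35.
From row 5, 375 − (100 + 130 + 35 + 40) gives (5,1) = 70.
Using column 1: 110 + 125 + 15 + 70 + ? → (4,1) = 375 − 320 = 55.
Anti-diagonal: 80 + 65 + 75 + 70 + ? = 375, so (4,2) = 85.
Row 4 needs 375; the known cells sum to 285, so (4,3) = 90.
Using column 2: 115 + 30 + 85 + 100 + ? → (3,2) = 375 − 330 = 45.
Column 3 needs 375; the known cells sum to 315, so (2,3) = 60.
From row 2, 375 − (125 + 30 + 60 + 65) gives (2,5) = 95.
From row 3, 375 − (15 + 45 + 75 + 105) gives (3,5) = 135.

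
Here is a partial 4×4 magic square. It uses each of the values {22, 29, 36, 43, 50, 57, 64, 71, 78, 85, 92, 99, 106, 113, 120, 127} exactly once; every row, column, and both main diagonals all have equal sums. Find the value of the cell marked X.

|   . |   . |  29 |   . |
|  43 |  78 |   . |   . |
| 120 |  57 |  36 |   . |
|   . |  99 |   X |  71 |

106

The 16 entries sum to 1192, so each line sums to 1192/4 = 298.
Row 3: 120 + 57 + 36 + ? = 298, so (3,4) = 85.
Column 2 needs 298; the known cells sum to 234, so (1,2) = 64.
From main diagonal, 298 − (78 + 36 + 71) gives (1,1) = 113.
Row 1: 113 + 64 + 29 + ? = 298, so (1,4) = 92.
The remaining cell in column 1 is (4,1) = 298 − 276 = 22.
Using column 4: 92 + 85 + 71 + ? → (2,4) = 298 − 248 = 50.
Anti-diagonal needs 298; the known cells sum to 171, so (2,3) = 127.
The remaining cell in row 4 is (4,3) = 298 − 192 = 106.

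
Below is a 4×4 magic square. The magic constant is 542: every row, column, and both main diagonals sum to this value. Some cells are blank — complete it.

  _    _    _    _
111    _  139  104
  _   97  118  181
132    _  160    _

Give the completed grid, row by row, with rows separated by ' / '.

153 90 125 174 / 111 188 139 104 / 146 97 118 181 / 132 167 160 83

The remaining cell in row 2 is (2,2) = 542 − 354 = 188.
Row 3: 97 + 118 + 181 + ? = 542, so (3,1) = 146.
Column 1: 111 + 146 + 132 + ? = 542, so (1,1) = 153.
Using column 3: 139 + 118 + 160 + ? → (1,3) = 542 − 417 = 125.
From main diagonal, 542 − (153 + 188 + 118) gives (4,4) = 83.
Using anti-diagonal: 139 + 97 + 132 + ? → (1,4) = 542 − 368 = 174.
The remaining cell in row 1 is (1,2) = 542 − 452 = 90.
The remaining cell in row 4 is (4,2) = 542 − 375 = 167.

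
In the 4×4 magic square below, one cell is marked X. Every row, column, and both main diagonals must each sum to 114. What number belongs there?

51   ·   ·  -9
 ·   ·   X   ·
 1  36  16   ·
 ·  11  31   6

21

Row 3: 1 + 36 + 16 + ? = 114, so (3,4) = 61.
The remaining cell in row 4 is (4,1) = 114 − 48 = 66.
Using column 1: 51 + 1 + 66 + ? → (2,1) = 114 − 118 = -4.
From column 4, 114 − (-9 + 61 + 6) gives (2,4) = 56.
Main diagonal: 51 + 16 + 6 + ? = 114, so (2,2) = 41.
Anti-diagonal needs 114; the known cells sum to 93, so (2,3) = 21.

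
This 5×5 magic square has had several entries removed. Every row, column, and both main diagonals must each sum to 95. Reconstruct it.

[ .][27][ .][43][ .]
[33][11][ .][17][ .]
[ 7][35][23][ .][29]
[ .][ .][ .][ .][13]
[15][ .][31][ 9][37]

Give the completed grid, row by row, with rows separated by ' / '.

-1 27 5 43 21 / 33 11 39 17 -5 / 7 35 23 1 29 / 41 19 -3 25 13 / 15 3 31 9 37

Row 3: 7 + 35 + 23 + 29 + ? = 95, so (3,4) = 1.
Row 5 needs 95; the known cells sum to 92, so (5,2) = 3.
Using column 2: 27 + 11 + 35 + 3 + ? → (4,2) = 95 − 76 = 19.
The remaining cell in column 4 is (4,4) = 95 − 70 = 25.
From main diagonal, 95 − (11 + 23 + 25 + 37) gives (1,1) = -1.
The remaining cell in anti-diagonal is (1,5) = 95 − 74 = 21.
The remaining cell in row 1 is (1,3) = 95 − 90 = 5.
Using column 1: -1 + 33 + 7 + 15 + ? → (4,1) = 95 − 54 = 41.
Column 5 needs 95; the known cells sum to 100, so (2,5) = -5.
The remaining cell in row 2 is (2,3) = 95 − 56 = 39.
Using row 4: 41 + 19 + 25 + 13 + ? → (4,3) = 95 − 98 = -3.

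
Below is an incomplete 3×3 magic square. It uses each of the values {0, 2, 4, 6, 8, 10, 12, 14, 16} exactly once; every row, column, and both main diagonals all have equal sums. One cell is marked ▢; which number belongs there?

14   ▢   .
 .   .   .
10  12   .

4

The 9 entries sum to 72, so each line sums to 72/3 = 24.
Row 3 needs 24; the known cells sum to 22, so (3,3) = 2.
Column 1: 14 + 10 + ? = 24, so (2,1) = 0.
Main diagonal must total 24; the given cells sum to 16, so (2,2) = 8.
Anti-diagonal: 8 + 10 + ? = 24, so (1,3) = 6.
Row 1 must total 24; the given cells sum to 20, so (1,2) = 4.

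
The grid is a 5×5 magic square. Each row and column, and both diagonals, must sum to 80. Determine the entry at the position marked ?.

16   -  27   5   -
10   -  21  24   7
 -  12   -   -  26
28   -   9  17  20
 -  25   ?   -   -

8

Row 2 must total 80; the given cells sum to 62, so (2,2) = 18.
Row 4: 28 + 9 + 17 + 20 + ? = 80, so (4,2) = 6.
Column 2 needs 80; the known cells sum to 61, so (1,2) = 19.
Row 1 must total 80; the given cells sum to 67, so (1,5) = 13.
Column 5 must total 80; the given cells sum to 66, so (5,5) = 14.
Using main diagonal: 16 + 18 + 17 + 14 + ? → (3,3) = 80 − 65 = 15.
From anti-diagonal, 80 − (13 + 24 + 15 + 6) gives (5,1) = 22.
The remaining cell in column 1 is (3,1) = 80 − 76 = 4.
Column 3 needs 80; the known cells sum to 72, so (5,3) = 8.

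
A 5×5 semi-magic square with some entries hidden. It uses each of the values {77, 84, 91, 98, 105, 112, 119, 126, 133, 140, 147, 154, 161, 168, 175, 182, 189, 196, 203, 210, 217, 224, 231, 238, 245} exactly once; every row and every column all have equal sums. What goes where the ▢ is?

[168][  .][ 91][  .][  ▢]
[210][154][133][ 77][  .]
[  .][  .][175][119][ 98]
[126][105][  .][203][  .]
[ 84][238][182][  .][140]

189

The 25 entries sum to 4025, so each line sums to 4025/5 = 805.
Row 2 needs 805; the known cells sum to 574, so (2,5) = 231.
Row 5: 84 + 238 + 182 + 140 + ? = 805, so (5,4) = 161.
Column 1 must total 805; the given cells sum to 588, so (3,1) = 217.
Column 3 must total 805; the given cells sum to 581, so (4,3) = 224.
Using column 4: 77 + 119 + 203 + 161 + ? → (1,4) = 805 − 560 = 245.
Row 3: 217 + 175 + 119 + 98 + ? = 805, so (3,2) = 196.
Using row 4: 126 + 105 + 224 + 203 + ? → (4,5) = 805 − 658 = 147.
Column 2: 154 + 196 + 105 + 238 + ? = 805, so (1,2) = 112.
The remaining cell in column 5 is (1,5) = 805 − 616 = 189.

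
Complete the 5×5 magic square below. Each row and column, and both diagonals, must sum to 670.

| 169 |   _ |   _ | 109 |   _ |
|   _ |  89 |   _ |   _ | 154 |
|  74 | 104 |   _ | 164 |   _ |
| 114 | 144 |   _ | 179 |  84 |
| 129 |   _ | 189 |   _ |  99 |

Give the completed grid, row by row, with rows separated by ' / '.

Row 4: 114 + 144 + 179 + 84 + ? = 670, so (4,3) = 149.
Using column 1: 169 + 74 + 114 + 129 + ? → (2,1) = 670 − 486 = 184.
The remaining cell in main diagonal is (3,3) = 670 − 536 = 134.
Row 3 needs 670; the known cells sum to 476, so (3,5) = 194.
Using column 5: 154 + 194 + 84 + 99 + ? → (1,5) = 670 − 531 = 139.
From anti-diagonal, 670 − (139 + 134 + 144 + 129) gives (2,4) = 124.
Using row 2: 184 + 89 + 124 + 154 + ? → (2,3) = 670 − 551 = 119.
From column 3, 670 − (119 + 134 + 149 + 189) gives (1,3) = 79.
Using column 4: 109 + 124 + 164 + 179 + ? → (5,4) = 670 − 576 = 94.
Row 1 must total 670; the given cells sum to 496, so (1,2) = 174.
Row 5 must total 670; the given cells sum to 511, so (5,2) = 159.

169 174 79 109 139 / 184 89 119 124 154 / 74 104 134 164 194 / 114 144 149 179 84 / 129 159 189 94 99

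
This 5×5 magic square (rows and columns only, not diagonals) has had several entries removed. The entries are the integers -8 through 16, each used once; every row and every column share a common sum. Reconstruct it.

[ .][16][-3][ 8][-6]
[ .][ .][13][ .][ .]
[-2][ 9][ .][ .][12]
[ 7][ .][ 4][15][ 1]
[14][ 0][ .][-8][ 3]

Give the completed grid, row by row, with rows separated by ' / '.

The entries are -8 through 16, which sum to 100, so each line sums to 100/5 = 20.
The remaining cell in row 1 is (1,1) = 20 − 15 = 5.
Using row 4: 7 + 4 + 15 + 1 + ? → (4,2) = 20 − 27 = -7.
Row 5: 14 + 0 + (-8) + 3 + ? = 20, so (5,3) = 11.
Column 1 needs 20; the known cells sum to 24, so (2,1) = -4.
The remaining cell in column 2 is (2,2) = 20 − 18 = 2.
Column 3: -3 + 13 + 4 + 11 + ? = 20, so (3,3) = -5.
From column 5, 20 − (-6 + 12 + 1 + 3) gives (2,5) = 10.
Row 2 must total 20; the given cells sum to 21, so (2,4) = -1.
From row 3, 20 − (-2 + 9 + (-5) + 12) gives (3,4) = 6.

5 16 -3 8 -6 / -4 2 13 -1 10 / -2 9 -5 6 12 / 7 -7 4 15 1 / 14 0 11 -8 3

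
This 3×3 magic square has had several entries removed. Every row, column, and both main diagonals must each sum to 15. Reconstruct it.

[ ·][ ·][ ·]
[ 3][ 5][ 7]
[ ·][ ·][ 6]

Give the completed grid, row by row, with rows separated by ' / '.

From column 3, 15 − (7 + 6) gives (1,3) = 2.
Main diagonal: 5 + 6 + ? = 15, so (1,1) = 4.
Anti-diagonal needs 15; the known cells sum to 7, so (3,1) = 8.
Using row 1: 4 + 2 + ? → (1,2) = 15 − 6 = 9.
From row 3, 15 − (8 + 6) gives (3,2) = 1.

4 9 2 / 3 5 7 / 8 1 6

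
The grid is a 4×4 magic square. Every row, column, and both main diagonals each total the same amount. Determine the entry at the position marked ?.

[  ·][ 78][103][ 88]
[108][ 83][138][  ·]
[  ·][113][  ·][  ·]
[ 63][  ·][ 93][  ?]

Anti-diagonal is complete and sums to 402; that is the magic constant.
Row 1 must total 402; the given cells sum to 269, so (1,1) = 133.
Using row 2: 108 + 83 + 138 + ? → (2,4) = 402 − 329 = 73.
From column 1, 402 − (133 + 108 + 63) gives (3,1) = 98.
The remaining cell in column 2 is (4,2) = 402 − 274 = 128.
The remaining cell in column 3 is (3,3) = 402 − 334 = 68.
Using main diagonal: 133 + 83 + 68 + ? → (4,4) = 402 − 284 = 118.

118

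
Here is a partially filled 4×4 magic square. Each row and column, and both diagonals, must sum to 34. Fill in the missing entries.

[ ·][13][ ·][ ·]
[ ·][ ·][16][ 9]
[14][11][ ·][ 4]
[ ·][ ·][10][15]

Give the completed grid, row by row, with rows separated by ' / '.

The remaining cell in row 3 is (3,3) = 34 − 29 = 5.
Column 3 must total 34; the given cells sum to 31, so (1,3) = 3.
Using column 4: 9 + 4 + 15 + ? → (1,4) = 34 − 28 = 6.
From anti-diagonal, 34 − (6 + 16 + 11) gives (4,1) = 1.
Row 1 needs 34; the known cells sum to 22, so (1,1) = 12.
Using row 4: 1 + 10 + 15 + ? → (4,2) = 34 − 26 = 8.
From column 1, 34 − (12 + 14 + 1) gives (2,1) = 7.
From column 2, 34 − (13 + 11 + 8) gives (2,2) = 2.

12 13 3 6 / 7 2 16 9 / 14 11 5 4 / 1 8 10 15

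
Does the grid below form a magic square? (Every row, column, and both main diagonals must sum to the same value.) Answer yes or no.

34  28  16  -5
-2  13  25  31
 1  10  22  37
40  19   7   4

No — column 3 sums to 70 but row 1 sums to 73.

Row 1: 34 + 28 + 16 + (-5) = 73.
Row 2: -2 + 13 + 25 + 31 = 67.
Row 3: 1 + 10 + 22 + 37 = 70.
Row 4: 40 + 19 + 7 + 4 = 70.
Column 1: 34 + (-2) + 1 + 40 = 73.
Column 2: 28 + 13 + 10 + 19 = 70.
Column 3: 16 + 25 + 22 + 7 = 70.
Column 4: -5 + 31 + 37 + 4 = 67.
Main diagonal: 34 + 13 + 22 + 4 = 73.
Anti-diagonal: -5 + 25 + 10 + 40 = 70.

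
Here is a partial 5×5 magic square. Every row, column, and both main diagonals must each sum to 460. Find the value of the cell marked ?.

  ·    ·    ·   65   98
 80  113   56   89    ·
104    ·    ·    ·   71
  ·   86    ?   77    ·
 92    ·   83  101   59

Row 2: 80 + 113 + 56 + 89 + ? = 460, so (2,5) = 122.
Using row 5: 92 + 83 + 101 + 59 + ? → (5,2) = 460 − 335 = 125.
Column 4 must total 460; the given cells sum to 332, so (3,4) = 128.
The remaining cell in column 5 is (4,5) = 460 − 350 = 110.
Using anti-diagonal: 98 + 89 + 86 + 92 + ? → (3,3) = 460 − 365 = 95.
Row 3 must total 460; the given cells sum to 398, so (3,2) = 62.
The remaining cell in column 2 is (1,2) = 460 − 386 = 74.
Main diagonal must total 460; the given cells sum to 344, so (1,1) = 116.
Row 1 must total 460; the given cells sum to 353, so (1,3) = 107.
Column 1 needs 460; the known cells sum to 392, so (4,1) = 68.
Column 3: 107 + 56 + 95 + 83 + ? = 460, so (4,3) = 119.

119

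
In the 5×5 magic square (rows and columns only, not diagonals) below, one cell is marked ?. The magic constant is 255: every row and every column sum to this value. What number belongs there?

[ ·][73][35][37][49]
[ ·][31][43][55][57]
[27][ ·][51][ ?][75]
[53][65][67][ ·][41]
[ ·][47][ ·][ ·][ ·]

63

The remaining cell in row 1 is (1,1) = 255 − 194 = 61.
Row 2 must total 255; the given cells sum to 186, so (2,1) = 69.
The remaining cell in row 4 is (4,4) = 255 − 226 = 29.
The remaining cell in column 1 is (5,1) = 255 − 210 = 45.
The remaining cell in column 2 is (3,2) = 255 − 216 = 39.
Column 3: 35 + 43 + 51 + 67 + ? = 255, so (5,3) = 59.
Using column 5: 49 + 57 + 75 + 41 + ? → (5,5) = 255 − 222 = 33.
The remaining cell in row 3 is (3,4) = 255 − 192 = 63.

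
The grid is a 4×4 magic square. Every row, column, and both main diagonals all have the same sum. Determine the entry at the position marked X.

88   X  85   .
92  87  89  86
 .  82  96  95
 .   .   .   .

91

Row 2 is complete and sums to 354; that is the magic constant.
Using row 3: 82 + 96 + 95 + ? → (3,1) = 354 − 273 = 81.
Column 1 must total 354; the given cells sum to 261, so (4,1) = 93.
From column 3, 354 − (85 + 89 + 96) gives (4,3) = 84.
Using main diagonal: 88 + 87 + 96 + ? → (4,4) = 354 − 271 = 83.
From anti-diagonal, 354 − (89 + 82 + 93) gives (1,4) = 90.
Row 1 must total 354; the given cells sum to 263, so (1,2) = 91.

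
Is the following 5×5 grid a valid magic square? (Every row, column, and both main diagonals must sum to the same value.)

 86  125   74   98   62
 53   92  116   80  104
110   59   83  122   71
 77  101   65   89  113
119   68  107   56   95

Yes

Row 1: 86 + 125 + 74 + 98 + 62 = 445.
Row 2: 53 + 92 + 116 + 80 + 104 = 445.
Row 3: 110 + 59 + 83 + 122 + 71 = 445.
Row 4: 77 + 101 + 65 + 89 + 113 = 445.
Row 5: 119 + 68 + 107 + 56 + 95 = 445.
Column 1: 86 + 53 + 110 + 77 + 119 = 445.
Column 2: 125 + 92 + 59 + 101 + 68 = 445.
Column 3: 74 + 116 + 83 + 65 + 107 = 445.
Column 4: 98 + 80 + 122 + 89 + 56 = 445.
Column 5: 62 + 104 + 71 + 113 + 95 = 445.
Main diagonal: 86 + 92 + 83 + 89 + 95 = 445.
Anti-diagonal: 62 + 80 + 83 + 101 + 119 = 445.
All lines sum to 445.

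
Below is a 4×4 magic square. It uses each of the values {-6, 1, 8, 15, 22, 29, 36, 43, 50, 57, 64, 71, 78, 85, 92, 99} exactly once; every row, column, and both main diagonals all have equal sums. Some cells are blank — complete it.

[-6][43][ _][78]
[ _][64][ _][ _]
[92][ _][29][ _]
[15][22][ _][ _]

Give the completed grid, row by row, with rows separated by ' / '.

-6 43 71 78 / 85 64 36 1 / 92 57 29 8 / 15 22 50 99

The 16 entries sum to 744, so each line sums to 744/4 = 186.
Using row 1: -6 + 43 + 78 + ? → (1,3) = 186 − 115 = 71.
Column 1 must total 186; the given cells sum to 101, so (2,1) = 85.
From column 2, 186 − (43 + 64 + 22) gives (3,2) = 57.
The remaining cell in main diagonal is (4,4) = 186 − 87 = 99.
Using anti-diagonal: 78 + 57 + 15 + ? → (2,3) = 186 − 150 = 36.
Row 2 needs 186; the known cells sum to 185, so (2,4) = 1.
Row 3 must total 186; the given cells sum to 178, so (3,4) = 8.
From row 4, 186 − (15 + 22 + 99) gives (4,3) = 50.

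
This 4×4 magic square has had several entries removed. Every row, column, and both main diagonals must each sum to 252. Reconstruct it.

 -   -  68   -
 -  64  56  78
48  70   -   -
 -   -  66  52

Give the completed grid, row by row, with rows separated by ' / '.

From row 2, 252 − (64 + 56 + 78) gives (2,1) = 54.
Column 3: 68 + 56 + 66 + ? = 252, so (3,3) = 62.
From main diagonal, 252 − (64 + 62 + 52) gives (1,1) = 74.
The remaining cell in row 3 is (3,4) = 252 − 180 = 72.
Column 1 needs 252; the known cells sum to 176, so (4,1) = 76.
Using column 4: 78 + 72 + 52 + ? → (1,4) = 252 − 202 = 50.
Row 1 must total 252; the given cells sum to 192, so (1,2) = 60.
Using row 4: 76 + 66 + 52 + ? → (4,2) = 252 − 194 = 58.

74 60 68 50 / 54 64 56 78 / 48 70 62 72 / 76 58 66 52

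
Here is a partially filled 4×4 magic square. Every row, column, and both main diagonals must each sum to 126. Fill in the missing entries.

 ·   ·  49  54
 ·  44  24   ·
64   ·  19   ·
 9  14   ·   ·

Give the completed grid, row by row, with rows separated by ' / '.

-6 29 49 54 / 59 44 24 -1 / 64 39 19 4 / 9 14 34 69

The remaining cell in column 3 is (4,3) = 126 − 92 = 34.
Anti-diagonal must total 126; the given cells sum to 87, so (3,2) = 39.
Using row 3: 64 + 39 + 19 + ? → (3,4) = 126 − 122 = 4.
Using row 4: 9 + 14 + 34 + ? → (4,4) = 126 − 57 = 69.
The remaining cell in column 2 is (1,2) = 126 − 97 = 29.
The remaining cell in column 4 is (2,4) = 126 − 127 = -1.
From main diagonal, 126 − (44 + 19 + 69) gives (1,1) = -6.
Row 2 needs 126; the known cells sum to 67, so (2,1) = 59.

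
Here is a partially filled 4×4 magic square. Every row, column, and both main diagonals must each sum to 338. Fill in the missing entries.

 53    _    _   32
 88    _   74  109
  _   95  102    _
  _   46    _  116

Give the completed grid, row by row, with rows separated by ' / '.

53 130 123 32 / 88 67 74 109 / 60 95 102 81 / 137 46 39 116

Using row 2: 88 + 74 + 109 + ? → (2,2) = 338 − 271 = 67.
Column 2 needs 338; the known cells sum to 208, so (1,2) = 130.
The remaining cell in column 4 is (3,4) = 338 − 257 = 81.
Using anti-diagonal: 32 + 74 + 95 + ? → (4,1) = 338 − 201 = 137.
Row 1: 53 + 130 + 32 + ? = 338, so (1,3) = 123.
From row 3, 338 − (95 + 102 + 81) gives (3,1) = 60.
Using row 4: 137 + 46 + 116 + ? → (4,3) = 338 − 299 = 39.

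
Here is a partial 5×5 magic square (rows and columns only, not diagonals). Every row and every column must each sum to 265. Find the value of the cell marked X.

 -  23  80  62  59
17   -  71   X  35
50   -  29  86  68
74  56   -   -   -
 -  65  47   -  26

53

Row 1 needs 265; the known cells sum to 224, so (1,1) = 41.
Using row 3: 50 + 29 + 86 + 68 + ? → (3,2) = 265 − 233 = 32.
Column 1 needs 265; the known cells sum to 182, so (5,1) = 83.
Column 2 needs 265; the known cells sum to 176, so (2,2) = 89.
Column 3 needs 265; the known cells sum to 227, so (4,3) = 38.
Column 5 must total 265; the given cells sum to 188, so (4,5) = 77.
The remaining cell in row 2 is (2,4) = 265 − 212 = 53.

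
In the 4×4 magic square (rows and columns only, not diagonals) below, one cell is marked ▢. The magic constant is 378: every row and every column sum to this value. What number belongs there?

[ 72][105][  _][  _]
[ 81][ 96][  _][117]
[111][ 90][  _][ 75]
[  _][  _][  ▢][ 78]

The remaining cell in row 2 is (2,3) = 378 − 294 = 84.
Row 3 needs 378; the known cells sum to 276, so (3,3) = 102.
Using column 1: 72 + 81 + 111 + ? → (4,1) = 378 − 264 = 114.
Using column 2: 105 + 96 + 90 + ? → (4,2) = 378 − 291 = 87.
Using column 4: 117 + 75 + 78 + ? → (1,4) = 378 − 270 = 108.
Row 1 needs 378; the known cells sum to 285, so (1,3) = 93.
Row 4: 114 + 87 + 78 + ? = 378, so (4,3) = 99.

99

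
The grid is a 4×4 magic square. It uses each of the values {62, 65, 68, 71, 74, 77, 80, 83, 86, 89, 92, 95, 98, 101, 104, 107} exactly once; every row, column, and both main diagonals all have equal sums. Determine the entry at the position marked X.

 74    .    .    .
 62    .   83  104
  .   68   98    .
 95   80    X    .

86

The 16 entries sum to 1352, so each line sums to 1352/4 = 338.
Row 2 must total 338; the given cells sum to 249, so (2,2) = 89.
Column 1: 74 + 62 + 95 + ? = 338, so (3,1) = 107.
The remaining cell in column 2 is (1,2) = 338 − 237 = 101.
From main diagonal, 338 − (74 + 89 + 98) gives (4,4) = 77.
Anti-diagonal must total 338; the given cells sum to 246, so (1,4) = 92.
Row 1 needs 338; the known cells sum to 267, so (1,3) = 71.
From row 3, 338 − (107 + 68 + 98) gives (3,4) = 65.
Row 4: 95 + 80 + 77 + ? = 338, so (4,3) = 86.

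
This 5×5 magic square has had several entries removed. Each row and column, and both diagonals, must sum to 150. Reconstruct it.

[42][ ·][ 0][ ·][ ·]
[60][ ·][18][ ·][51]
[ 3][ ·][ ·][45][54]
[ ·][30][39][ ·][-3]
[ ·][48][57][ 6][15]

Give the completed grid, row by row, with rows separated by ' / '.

42 66 0 9 33 / 60 -6 18 27 51 / 3 12 36 45 54 / 21 30 39 63 -3 / 24 48 57 6 15

From row 5, 150 − (48 + 57 + 6 + 15) gives (5,1) = 24.
Column 1 needs 150; the known cells sum to 129, so (4,1) = 21.
Column 3: 0 + 18 + 39 + 57 + ? = 150, so (3,3) = 36.
Using column 5: 51 + 54 + (-3) + 15 + ? → (1,5) = 150 − 117 = 33.
Anti-diagonal needs 150; the known cells sum to 123, so (2,4) = 27.
Using row 2: 60 + 18 + 27 + 51 + ? → (2,2) = 150 − 156 = -6.
The remaining cell in row 3 is (3,2) = 150 − 138 = 12.
From row 4, 150 − (21 + 30 + 39 + (-3)) gives (4,4) = 63.
Using column 2: -6 + 12 + 30 + 48 + ? → (1,2) = 150 − 84 = 66.
Column 4 needs 150; the known cells sum to 141, so (1,4) = 9.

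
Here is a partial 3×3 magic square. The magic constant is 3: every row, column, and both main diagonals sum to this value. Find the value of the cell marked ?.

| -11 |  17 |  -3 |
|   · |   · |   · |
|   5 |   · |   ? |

13

Column 1 needs 3; the known cells sum to -6, so (2,1) = 9.
The remaining cell in anti-diagonal is (2,2) = 3 − 2 = 1.
Using row 2: 9 + 1 + ? → (2,3) = 3 − 10 = -7.
Column 2 needs 3; the known cells sum to 18, so (3,2) = -15.
Column 3 needs 3; the known cells sum to -10, so (3,3) = 13.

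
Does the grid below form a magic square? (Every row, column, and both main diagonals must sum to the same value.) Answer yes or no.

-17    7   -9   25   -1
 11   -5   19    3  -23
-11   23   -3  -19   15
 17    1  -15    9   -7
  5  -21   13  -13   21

Yes

Row 1: -17 + 7 + (-9) + 25 + (-1) = 5.
Row 2: 11 + (-5) + 19 + 3 + (-23) = 5.
Row 3: -11 + 23 + (-3) + (-19) + 15 = 5.
Row 4: 17 + 1 + (-15) + 9 + (-7) = 5.
Row 5: 5 + (-21) + 13 + (-13) + 21 = 5.
Column 1: -17 + 11 + (-11) + 17 + 5 = 5.
Column 2: 7 + (-5) + 23 + 1 + (-21) = 5.
Column 3: -9 + 19 + (-3) + (-15) + 13 = 5.
Column 4: 25 + 3 + (-19) + 9 + (-13) = 5.
Column 5: -1 + (-23) + 15 + (-7) + 21 = 5.
Main diagonal: -17 + (-5) + (-3) + 9 + 21 = 5.
Anti-diagonal: -1 + 3 + (-3) + 1 + 5 = 5.
All lines sum to 5.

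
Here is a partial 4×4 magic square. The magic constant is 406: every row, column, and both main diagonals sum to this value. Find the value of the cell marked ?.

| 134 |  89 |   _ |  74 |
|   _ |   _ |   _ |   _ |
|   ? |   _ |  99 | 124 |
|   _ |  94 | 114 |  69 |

From row 1, 406 − (134 + 89 + 74) gives (1,3) = 109.
Row 4: 94 + 114 + 69 + ? = 406, so (4,1) = 129.
The remaining cell in column 3 is (2,3) = 406 − 322 = 84.
Column 4 must total 406; the given cells sum to 267, so (2,4) = 139.
Using main diagonal: 134 + 99 + 69 + ? → (2,2) = 406 − 302 = 104.
Anti-diagonal must total 406; the given cells sum to 287, so (3,2) = 119.
Row 2: 104 + 84 + 139 + ? = 406, so (2,1) = 79.
Row 3 needs 406; the known cells sum to 342, so (3,1) = 64.

64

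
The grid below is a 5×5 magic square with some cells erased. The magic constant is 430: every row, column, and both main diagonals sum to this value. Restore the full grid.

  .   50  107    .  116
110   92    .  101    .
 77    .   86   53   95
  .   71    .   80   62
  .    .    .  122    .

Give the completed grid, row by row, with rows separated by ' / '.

83 50 107 74 116 / 110 92 59 101 68 / 77 119 86 53 95 / 104 71 113 80 62 / 56 98 65 122 89

The remaining cell in row 3 is (3,2) = 430 − 311 = 119.
From column 2, 430 − (50 + 92 + 119 + 71) gives (5,2) = 98.
Column 4 must total 430; the given cells sum to 356, so (1,4) = 74.
Anti-diagonal needs 430; the known cells sum to 374, so (5,1) = 56.
Row 1: 50 + 107 + 74 + 116 + ? = 430, so (1,1) = 83.
The remaining cell in column 1 is (4,1) = 430 − 326 = 104.
Using main diagonal: 83 + 92 + 86 + 80 + ? → (5,5) = 430 − 341 = 89.
The remaining cell in row 4 is (4,3) = 430 − 317 = 113.
Using row 5: 56 + 98 + 122 + 89 + ? → (5,3) = 430 − 365 = 65.
Using column 3: 107 + 86 + 113 + 65 + ? → (2,3) = 430 − 371 = 59.
Using column 5: 116 + 95 + 62 + 89 + ? → (2,5) = 430 − 362 = 68.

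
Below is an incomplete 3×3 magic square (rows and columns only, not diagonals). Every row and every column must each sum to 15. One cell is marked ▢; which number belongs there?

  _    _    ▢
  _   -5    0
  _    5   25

Row 2 must total 15; the given cells sum to -5, so (2,1) = 20.
Row 3 must total 15; the given cells sum to 30, so (3,1) = -15.
Column 1: 20 + (-15) + ? = 15, so (1,1) = 10.
Column 2 needs 15; the known cells sum to 0, so (1,2) = 15.
Column 3: 0 + 25 + ? = 15, so (1,3) = -10.

-10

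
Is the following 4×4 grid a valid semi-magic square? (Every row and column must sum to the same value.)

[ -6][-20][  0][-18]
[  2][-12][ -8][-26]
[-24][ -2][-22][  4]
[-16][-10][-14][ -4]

Yes

Row 1: -6 + (-20) + 0 + (-18) = -44.
Row 2: 2 + (-12) + (-8) + (-26) = -44.
Row 3: -24 + (-2) + (-22) + 4 = -44.
Row 4: -16 + (-10) + (-14) + (-4) = -44.
Column 1: -6 + 2 + (-24) + (-16) = -44.
Column 2: -20 + (-12) + (-2) + (-10) = -44.
Column 3: 0 + (-8) + (-22) + (-14) = -44.
Column 4: -18 + (-26) + 4 + (-4) = -44.
All lines sum to -44.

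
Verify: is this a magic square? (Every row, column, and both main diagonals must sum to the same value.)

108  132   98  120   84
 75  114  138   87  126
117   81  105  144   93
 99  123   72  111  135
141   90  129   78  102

No — row 2 sums to 540 but row 1 sums to 542.

Row 1: 108 + 132 + 98 + 120 + 84 = 542.
Row 2: 75 + 114 + 138 + 87 + 126 = 540.
Row 3: 117 + 81 + 105 + 144 + 93 = 540.
Row 4: 99 + 123 + 72 + 111 + 135 = 540.
Row 5: 141 + 90 + 129 + 78 + 102 = 540.
Column 1: 108 + 75 + 117 + 99 + 141 = 540.
Column 2: 132 + 114 + 81 + 123 + 90 = 540.
Column 3: 98 + 138 + 105 + 72 + 129 = 542.
Column 4: 120 + 87 + 144 + 111 + 78 = 540.
Column 5: 84 + 126 + 93 + 135 + 102 = 540.
Main diagonal: 108 + 114 + 105 + 111 + 102 = 540.
Anti-diagonal: 84 + 87 + 105 + 123 + 141 = 540.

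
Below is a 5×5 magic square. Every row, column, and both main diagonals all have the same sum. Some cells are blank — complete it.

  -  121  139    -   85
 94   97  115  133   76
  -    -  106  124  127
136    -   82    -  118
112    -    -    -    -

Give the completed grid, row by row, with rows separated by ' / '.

103 121 139 67 85 / 94 97 115 133 76 / 70 88 106 124 127 / 136 79 82 100 118 / 112 130 73 91 109

Row 2 is already complete: 94 + 97 + 115 + 133 + 76 = 515, so that is the magic constant.
Using column 3: 139 + 115 + 106 + 82 + ? → (5,3) = 515 − 442 = 73.
From column 5, 515 − (85 + 76 + 127 + 118) gives (5,5) = 109.
The remaining cell in anti-diagonal is (4,2) = 515 − 436 = 79.
Row 4 must total 515; the given cells sum to 415, so (4,4) = 100.
Main diagonal must total 515; the given cells sum to 412, so (1,1) = 103.
From row 1, 515 − (103 + 121 + 139 + 85) gives (1,4) = 67.
The remaining cell in column 1 is (3,1) = 515 − 445 = 70.
Using column 4: 67 + 133 + 124 + 100 + ? → (5,4) = 515 − 424 = 91.
Row 3 needs 515; the known cells sum to 427, so (3,2) = 88.
Row 5 needs 515; the known cells sum to 385, so (5,2) = 130.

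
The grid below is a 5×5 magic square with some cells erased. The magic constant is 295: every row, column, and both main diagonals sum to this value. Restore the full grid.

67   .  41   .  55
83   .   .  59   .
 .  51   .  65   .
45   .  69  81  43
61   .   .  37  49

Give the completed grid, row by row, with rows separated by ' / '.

67 79 41 53 55 / 83 35 47 59 71 / 39 51 63 65 77 / 45 57 69 81 43 / 61 73 75 37 49

Using row 4: 45 + 69 + 81 + 43 + ? → (4,2) = 295 − 238 = 57.
Column 1: 67 + 83 + 45 + 61 + ? = 295, so (3,1) = 39.
The remaining cell in column 4 is (1,4) = 295 − 242 = 53.
The remaining cell in anti-diagonal is (3,3) = 295 − 232 = 63.
Row 1 must total 295; the given cells sum to 216, so (1,2) = 79.
Row 3: 39 + 51 + 63 + 65 + ? = 295, so (3,5) = 77.
Using column 5: 55 + 77 + 43 + 49 + ? → (2,5) = 295 − 224 = 71.
Main diagonal needs 295; the known cells sum to 260, so (2,2) = 35.
The remaining cell in row 2 is (2,3) = 295 − 248 = 47.
The remaining cell in column 2 is (5,2) = 295 − 222 = 73.
Column 3: 41 + 47 + 63 + 69 + ? = 295, so (5,3) = 75.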